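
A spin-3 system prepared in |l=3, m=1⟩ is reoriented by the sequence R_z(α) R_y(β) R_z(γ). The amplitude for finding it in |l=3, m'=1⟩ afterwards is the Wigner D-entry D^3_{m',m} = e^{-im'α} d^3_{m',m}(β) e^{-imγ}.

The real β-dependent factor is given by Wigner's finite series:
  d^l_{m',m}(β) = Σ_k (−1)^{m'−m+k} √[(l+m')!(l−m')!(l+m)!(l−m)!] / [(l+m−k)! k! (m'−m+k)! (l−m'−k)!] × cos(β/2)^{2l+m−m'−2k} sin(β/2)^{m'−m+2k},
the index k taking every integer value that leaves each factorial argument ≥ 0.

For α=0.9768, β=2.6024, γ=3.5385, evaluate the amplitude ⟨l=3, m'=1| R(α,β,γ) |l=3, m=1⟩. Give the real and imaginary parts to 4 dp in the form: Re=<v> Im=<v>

Re=-0.0647 Im=0.3239

First d^3_{1,1}(β=2.6024), then the phase factors e^{-i(1)α} and e^{-i(1)γ}:
With c≡cos(β/2)=0.266342 and s≡sin(β/2)=0.963878, N=[24·2·24·2]^{1/2}=48.000000
k: max(0,(1)−(1))=0 … min(3+(1),3−(1))=2
  k=0: (−1)^0·48.0000/(48)·0.2663^6·0.9639^0 = +0.000357
  k=1: (−1)^1·48.0000/(6)·0.2663^4·0.9639^2 = -0.037402
  k=2: (−1)^2·48.0000/(8)·0.2663^2·0.9639^4 = +0.367385
d^3_{1,1}(2.6024) = +0.000357 -0.037402 +0.367385 = +0.330339
Phases: e^{-i·(1)·0.9768}=+0.559677-0.828711i, e^{-i·(1)·3.5385}=-0.922261+0.386568i ⇒ D=-0.064686+0.323944i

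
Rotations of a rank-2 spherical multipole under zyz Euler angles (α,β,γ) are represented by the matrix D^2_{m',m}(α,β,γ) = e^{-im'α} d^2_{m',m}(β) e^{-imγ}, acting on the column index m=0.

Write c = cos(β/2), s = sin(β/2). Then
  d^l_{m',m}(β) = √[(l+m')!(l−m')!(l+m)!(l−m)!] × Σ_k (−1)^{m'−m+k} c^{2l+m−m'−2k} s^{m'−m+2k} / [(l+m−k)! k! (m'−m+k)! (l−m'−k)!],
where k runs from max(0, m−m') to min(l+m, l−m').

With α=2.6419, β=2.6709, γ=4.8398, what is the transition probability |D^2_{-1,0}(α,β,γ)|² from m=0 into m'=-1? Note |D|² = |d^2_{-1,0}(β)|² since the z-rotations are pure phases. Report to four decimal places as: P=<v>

P=0.2451

Split into d^2_{-1,0}(β=2.6709) × two z-phases.
With c≡cos(β/2)=0.233180 and s≡sin(β/2)=0.972434, N=[1·6·2·2]^{1/2}=4.898979
k: max(0,(0)−(-1))=1 … min(2+(0),2−(-1))=2
  k=1: (−1)^0·4.8990/(2)·0.2332^3·0.9724^1 = +0.030200
  k=2: (−1)^1·4.8990/(2)·0.2332^1·0.9724^3 = -0.525226
d^2_{-1,0}(2.6709) = +0.030200 -0.525226 = -0.495026
|D^2_{-1,0}|² = |d^2_{-1,0}(β)|² = (-0.495026)² = 0.245051 (the z-rotation phases have unit modulus)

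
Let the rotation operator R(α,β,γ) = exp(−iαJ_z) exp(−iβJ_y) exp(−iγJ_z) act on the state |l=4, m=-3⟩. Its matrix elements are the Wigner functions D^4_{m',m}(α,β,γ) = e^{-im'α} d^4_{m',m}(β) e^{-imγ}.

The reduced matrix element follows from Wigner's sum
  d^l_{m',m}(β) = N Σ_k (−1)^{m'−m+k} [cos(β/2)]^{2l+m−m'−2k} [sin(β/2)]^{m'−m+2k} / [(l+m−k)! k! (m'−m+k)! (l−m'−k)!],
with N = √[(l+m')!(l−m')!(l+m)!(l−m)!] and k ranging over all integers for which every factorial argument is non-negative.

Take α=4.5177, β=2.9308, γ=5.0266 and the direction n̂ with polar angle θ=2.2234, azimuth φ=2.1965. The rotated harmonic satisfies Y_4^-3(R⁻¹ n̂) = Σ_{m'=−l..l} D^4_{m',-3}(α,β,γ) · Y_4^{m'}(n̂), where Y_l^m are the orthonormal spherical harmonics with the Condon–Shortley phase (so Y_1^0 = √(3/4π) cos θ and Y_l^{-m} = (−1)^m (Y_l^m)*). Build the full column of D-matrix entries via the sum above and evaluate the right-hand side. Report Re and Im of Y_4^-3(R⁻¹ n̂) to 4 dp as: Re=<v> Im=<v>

Need the full column D^4_{m',-3} for m'=−4..4 at α=4.5177, β=2.9308, γ=5.0266.
cos(β/2)=0.105201, sin(β/2)=0.994451
d^4_{-4,-3}: single k=1 term ⇒ +0.000000;  D = -0.000000+0.000000i
d^4_{-3,-3}: k∈[0..1] ⇒ +0.000000 -0.000009 = -0.000009;  D = +0.000009+0.000003i
d^4_{-2,-3}: k∈[0..1] ⇒ -0.000001 +0.000142 = +0.000142;  D = +0.000074-0.000121i
d^4_{-1,-3}: k∈[0..1] ⇒ +0.000011 -0.001585 = -0.001574;  D = -0.001154-0.001071i
d^4_{0,-3}: k∈[0..1] ⇒ -0.000150 +0.013398 = +0.013248;  D = -0.010719+0.007785i
d^4_{1,-3}: k∈[0..1] ⇒ +0.001585 -0.084960 = -0.083375;  D = +0.035020+0.075664i
d^4_{2,-3}: k∈[0..1] ⇒ -0.012711 +0.378590 = +0.365879;  D = +0.355498-0.086539i
d^4_{3,-3}: k∈[0..1] ⇒ +0.074927 -0.956460 = -0.881533;  D = -0.038860-0.880676i
d^4_{4,-3}: single k=0 term ⇒ -0.286187;  D = +0.282948+0.042935i
Y_4^{m'}(θ=2.2234,φ=2.1965) and Σ D·Y over m':
  (-0.0000+0.0000i)·(-0.1416-0.1051i)  (+0.0000+0.0000i)·(-0.3635+0.1149i)  (+0.0001-0.0001i)·(-0.1048+0.3170i)  (-0.0012-0.0011i)·(-0.0560-0.0775i)  (-0.0107+0.0078i)·(-0.3494+0.0000i)  (+0.0350+0.0757i)·(+0.0560-0.0775i)  (+0.3555-0.0865i)·(-0.1048-0.3170i)  (-0.0389-0.8807i)·(+0.3635+0.1149i)  (+0.2829+0.0429i)·(-0.1416+0.1051i)
Y_4^-3(R⁻¹ n̂) = -0.010592-0.405529i

Re=-0.0106 Im=-0.4055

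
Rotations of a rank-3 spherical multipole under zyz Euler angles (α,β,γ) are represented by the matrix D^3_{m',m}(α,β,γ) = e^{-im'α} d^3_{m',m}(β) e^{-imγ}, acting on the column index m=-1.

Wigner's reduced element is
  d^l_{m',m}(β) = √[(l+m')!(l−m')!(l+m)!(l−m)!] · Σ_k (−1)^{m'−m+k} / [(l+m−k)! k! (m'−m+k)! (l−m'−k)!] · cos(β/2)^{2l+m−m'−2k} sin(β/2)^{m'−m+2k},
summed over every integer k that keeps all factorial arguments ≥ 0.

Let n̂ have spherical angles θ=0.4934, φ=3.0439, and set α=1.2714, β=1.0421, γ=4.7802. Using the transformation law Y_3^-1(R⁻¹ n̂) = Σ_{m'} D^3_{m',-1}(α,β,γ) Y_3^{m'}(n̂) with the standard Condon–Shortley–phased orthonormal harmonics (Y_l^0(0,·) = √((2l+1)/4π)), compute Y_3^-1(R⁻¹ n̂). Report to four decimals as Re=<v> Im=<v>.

Need the full column D^3_{m',-1} for m'=−3..3 at α=1.2714, β=1.0421, γ=4.7802.
cos(β/2)=0.867297, sin(β/2)=0.497791
d^3_{-3,-1}: single k=2 term ⇒ +0.543014;  D = -0.366316+0.400846i
d^3_{-2,-1}: k∈[1..2] ⇒ +0.772478 -0.508950 = +0.263529;  D = +0.133446+0.227243i
d^3_{-1,-1}: k∈[0..2] ⇒ +0.425605 -1.121645 +0.277125 = -0.418915;  D = -0.407732+0.096150i
d^3_{0,-1}: k∈[0..2] ⇒ -0.846208 +0.836290 -0.091832 = -0.101750;  D = -0.006894+0.101516i
d^3_{1,-1}: k∈[0..2] ⇒ +0.841234 -0.369500 +0.015215 = +0.486950;  D = -0.454486-0.174820i
d^3_{2,-1}: k∈[0..1] ⇒ -0.508950 +0.083831 = -0.425119;  D = +0.262860-0.334112i
d^3_{3,-1}: single k=0 term ⇒ +0.178883;  D = +0.101712+0.147153i
Y_3^{m'}(θ=0.4934,φ=3.0439) and Σ D·Y over m':
  (-0.3663+0.4008i)·(-0.0424-0.0128i)  (+0.1334+0.2272i)·(+0.1981+0.0392i)  (-0.4077+0.0961i)·(-0.4385-0.0430i)  (-0.0069+0.1015i)·(+0.2887+0.0000i)  (-0.4545-0.1748i)·(+0.4385-0.0430i)  (+0.2629-0.3341i)·(+0.1981-0.0392i)  (+0.1017+0.1472i)·(+0.0424-0.0128i)
Y_3^-1(R⁻¹ n̂) = +0.057497-0.086073i

Re=0.0575 Im=-0.0861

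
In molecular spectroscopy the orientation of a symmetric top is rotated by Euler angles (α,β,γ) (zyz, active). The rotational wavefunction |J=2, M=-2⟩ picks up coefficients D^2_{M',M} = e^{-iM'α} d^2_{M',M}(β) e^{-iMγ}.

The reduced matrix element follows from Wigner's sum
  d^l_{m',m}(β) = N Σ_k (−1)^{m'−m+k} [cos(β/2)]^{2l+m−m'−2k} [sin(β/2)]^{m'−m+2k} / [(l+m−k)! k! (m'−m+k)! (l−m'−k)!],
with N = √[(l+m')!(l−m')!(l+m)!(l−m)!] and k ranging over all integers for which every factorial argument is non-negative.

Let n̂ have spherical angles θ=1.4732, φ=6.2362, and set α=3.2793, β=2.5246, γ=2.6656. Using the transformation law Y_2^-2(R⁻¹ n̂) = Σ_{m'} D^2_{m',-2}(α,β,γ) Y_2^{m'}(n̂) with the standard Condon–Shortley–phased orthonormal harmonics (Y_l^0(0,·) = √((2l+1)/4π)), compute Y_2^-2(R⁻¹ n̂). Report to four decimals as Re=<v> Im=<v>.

Re=0.0304 Im=-0.2233

Need the full column D^2_{m',-2} for m'=−2..2 at α=3.2793, β=2.5246, γ=2.6656.
cos(β/2)=0.303626, sin(β/2)=0.952791
d^2_{-2,-2}: single k=0 term ⇒ +0.008499;  D = +0.006627-0.005321i
d^2_{-1,-2}: single k=0 term ⇒ -0.053339;  D = +0.036612-0.038790i
d^2_{0,-2}: single k=0 term ⇒ +0.204998;  D = +0.118913-0.166985i
d^2_{1,-2}: single k=0 term ⇒ -0.525246;  D = +0.243062-0.465622i
d^2_{2,-2}: single k=0 term ⇒ +0.824121;  D = +0.277471-0.776006i
Y_2^{m'}(θ=1.4732,φ=6.2362) and Σ D·Y over m':
  (+0.0066-0.0053i)·(+0.3809+0.0359i)  (+0.0366-0.0388i)·(+0.0748+0.0035i)  (+0.1189-0.1670i)·(-0.3064+0.0000i)  (+0.2431-0.4656i)·(-0.0748+0.0035i)  (+0.2775-0.7760i)·(+0.3809-0.0359i)
Y_2^-2(R⁻¹ n̂) = +0.030439-0.223253i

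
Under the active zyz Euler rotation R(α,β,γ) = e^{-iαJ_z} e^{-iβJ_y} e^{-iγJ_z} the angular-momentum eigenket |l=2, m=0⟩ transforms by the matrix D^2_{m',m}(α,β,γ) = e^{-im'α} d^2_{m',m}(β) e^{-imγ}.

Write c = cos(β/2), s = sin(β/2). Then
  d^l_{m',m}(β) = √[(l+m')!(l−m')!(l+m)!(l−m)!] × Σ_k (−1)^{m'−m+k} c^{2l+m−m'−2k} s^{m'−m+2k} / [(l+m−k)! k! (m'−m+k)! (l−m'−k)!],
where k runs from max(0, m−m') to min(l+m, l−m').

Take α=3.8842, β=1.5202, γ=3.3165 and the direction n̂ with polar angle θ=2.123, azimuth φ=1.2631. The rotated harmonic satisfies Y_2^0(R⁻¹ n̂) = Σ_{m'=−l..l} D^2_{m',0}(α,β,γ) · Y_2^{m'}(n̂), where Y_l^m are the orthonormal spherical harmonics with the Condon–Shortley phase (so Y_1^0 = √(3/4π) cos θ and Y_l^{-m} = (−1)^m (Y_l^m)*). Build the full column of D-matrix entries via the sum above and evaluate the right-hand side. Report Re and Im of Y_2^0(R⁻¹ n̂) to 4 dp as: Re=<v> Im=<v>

Need the full column D^2_{m',0} for m'=−2..2 at α=3.8842, β=1.5202, γ=3.3165.
cos(β/2)=0.724767, sin(β/2)=0.688994
d^2_{-2,0}: single k=2 term ⇒ +0.610806;  D = +0.052210+0.608571i
d^2_{-1,0}: k∈[1..2] ⇒ +0.642520 -0.580658 = +0.061862;  D = -0.045574-0.041832i
d^2_{0,0}: k∈[0..2] ⇒ +0.275927 -0.997442 +0.225352 = -0.496163;  D = -0.496163+0.000000i
d^2_{1,0}: k∈[0..1] ⇒ -0.642520 +0.580658 = -0.061862;  D = +0.045574-0.041832i
d^2_{2,0}: single k=0 term ⇒ +0.610806;  D = +0.052210-0.608571i
Y_2^{m'}(θ=2.123,φ=1.2631) and Σ D·Y over m':
  (+0.0522+0.6086i)·(-0.2286-0.1616i)  (-0.0456-0.0418i)·(-0.1045+0.3288i)  (-0.4962+0.0000i)·(-0.0550+0.0000i)  (+0.0456-0.0418i)·(+0.1045+0.3288i)  (+0.0522-0.6086i)·(-0.2286+0.1616i)
Y_2^0(R⁻¹ n̂) = +0.237193+0.000000i

Re=0.2372 Im=0.0000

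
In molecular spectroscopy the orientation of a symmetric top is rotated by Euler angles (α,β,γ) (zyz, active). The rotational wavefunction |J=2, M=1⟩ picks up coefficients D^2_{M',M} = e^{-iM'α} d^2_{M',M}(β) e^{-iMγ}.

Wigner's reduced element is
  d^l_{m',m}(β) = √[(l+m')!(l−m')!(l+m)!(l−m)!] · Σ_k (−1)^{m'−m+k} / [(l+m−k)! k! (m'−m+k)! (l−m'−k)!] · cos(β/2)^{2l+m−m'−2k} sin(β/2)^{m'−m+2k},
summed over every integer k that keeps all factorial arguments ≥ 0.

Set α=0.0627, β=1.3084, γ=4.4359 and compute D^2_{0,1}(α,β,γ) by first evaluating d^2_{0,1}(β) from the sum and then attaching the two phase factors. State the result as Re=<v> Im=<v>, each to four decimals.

First d^2_{0,1}(β=1.3084), then the phase factors e^{-i(0)α} and e^{-i(1)γ}:
Half-angle: c=0.793535, s=0.608525. N=√(2·2·6·1)=4.898979
The bounds max(0,m−m')=1 and min(l+m,l−m')=2 give 2 terms
  k=1: (−1)^0·4.8990/(2)·0.7935^3·0.6085^1 = +0.744821
  k=2: (−1)^1·4.8990/(2)·0.7935^1·0.6085^3 = -0.438002
d^2_{0,1}(1.3084) = +0.744821 -0.438002 = +0.306819
D = (+1.000000+0.000000i)·(+0.306819)·(-0.272980+0.962020i) = -0.083755+0.295166i

Re=-0.0838 Im=0.2952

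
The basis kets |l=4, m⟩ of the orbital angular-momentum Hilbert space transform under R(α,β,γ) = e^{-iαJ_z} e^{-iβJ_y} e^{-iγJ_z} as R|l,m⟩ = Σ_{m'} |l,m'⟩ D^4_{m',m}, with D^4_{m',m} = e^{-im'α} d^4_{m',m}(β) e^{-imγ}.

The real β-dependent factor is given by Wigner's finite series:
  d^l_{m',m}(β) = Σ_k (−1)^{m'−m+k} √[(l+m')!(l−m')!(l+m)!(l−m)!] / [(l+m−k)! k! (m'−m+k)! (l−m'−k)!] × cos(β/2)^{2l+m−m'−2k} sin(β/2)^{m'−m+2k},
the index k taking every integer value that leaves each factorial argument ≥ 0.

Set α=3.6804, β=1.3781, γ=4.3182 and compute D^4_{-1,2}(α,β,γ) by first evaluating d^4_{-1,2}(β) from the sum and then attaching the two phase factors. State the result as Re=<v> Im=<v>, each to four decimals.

First d^4_{-1,2}(β=1.3781), then the phase factors e^{-i(-1)α} and e^{-i(2)γ}:
Half-angle: c=0.771850, s=0.635804. N=√(6·120·720·2)=1018.233765
k∈{3,4,5} keeps every argument non-negative
  k=3: (−1)^0·1018.2338/(72)·0.7719^5·0.6358^3 = +0.995751
  k=4: (−1)^1·1018.2338/(48)·0.7719^3·0.6358^5 = -1.013497
  k=5: (−1)^2·1018.2338/(240)·0.7719^1·0.6358^7 = +0.137541
d^4_{-1,2}(1.3781) = +0.995751 -1.013497 +0.137541 = +0.119795
Attach z-rotation phases: D = e^{-i(-1)(3.6804)}·(+0.119795)·e^{-i(2)(4.3182)} = +0.028896+0.116258i

Re=0.0289 Im=0.1163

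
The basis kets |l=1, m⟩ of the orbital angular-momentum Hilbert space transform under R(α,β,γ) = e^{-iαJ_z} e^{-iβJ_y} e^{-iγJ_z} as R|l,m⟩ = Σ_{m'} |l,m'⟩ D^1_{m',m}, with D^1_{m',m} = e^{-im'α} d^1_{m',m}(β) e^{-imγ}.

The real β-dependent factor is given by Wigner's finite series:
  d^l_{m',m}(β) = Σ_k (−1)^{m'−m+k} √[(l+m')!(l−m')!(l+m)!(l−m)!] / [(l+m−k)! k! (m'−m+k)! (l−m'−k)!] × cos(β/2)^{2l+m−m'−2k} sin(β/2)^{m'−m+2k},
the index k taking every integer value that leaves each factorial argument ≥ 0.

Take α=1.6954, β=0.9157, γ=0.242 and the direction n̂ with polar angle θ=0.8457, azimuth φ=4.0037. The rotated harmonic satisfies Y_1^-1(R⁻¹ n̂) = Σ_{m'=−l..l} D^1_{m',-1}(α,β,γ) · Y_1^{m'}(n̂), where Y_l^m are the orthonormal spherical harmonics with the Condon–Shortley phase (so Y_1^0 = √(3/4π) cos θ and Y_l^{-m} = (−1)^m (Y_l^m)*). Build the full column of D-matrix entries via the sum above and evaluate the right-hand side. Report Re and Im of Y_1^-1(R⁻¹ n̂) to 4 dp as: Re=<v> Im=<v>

Re=-0.2334 Im=-0.2547

Need the full column D^1_{m',-1} for m'=−1..1 at α=1.6954, β=0.9157, γ=0.242.
cos(β/2)=0.897005, sin(β/2)=0.442021
d^1_{-1,-1}: single k=0 term ⇒ +0.804618;  D = -0.288413+0.751151i
d^1_{0,-1}: single k=0 term ⇒ -0.560728;  D = -0.544389-0.134376i
d^1_{1,-1}: single k=0 term ⇒ +0.195382;  D = +0.022885-0.194037i
Y_1^{m'}(θ=0.8457,φ=4.0037) and Σ D·Y over m':
  (-0.2884+0.7512i)·(-0.1683+0.1963i)  (-0.5444-0.1344i)·(+0.3240+0.0000i)  (+0.0229-0.1940i)·(+0.1683+0.1963i)
Y_1^-1(R⁻¹ n̂) = -0.233388-0.254741i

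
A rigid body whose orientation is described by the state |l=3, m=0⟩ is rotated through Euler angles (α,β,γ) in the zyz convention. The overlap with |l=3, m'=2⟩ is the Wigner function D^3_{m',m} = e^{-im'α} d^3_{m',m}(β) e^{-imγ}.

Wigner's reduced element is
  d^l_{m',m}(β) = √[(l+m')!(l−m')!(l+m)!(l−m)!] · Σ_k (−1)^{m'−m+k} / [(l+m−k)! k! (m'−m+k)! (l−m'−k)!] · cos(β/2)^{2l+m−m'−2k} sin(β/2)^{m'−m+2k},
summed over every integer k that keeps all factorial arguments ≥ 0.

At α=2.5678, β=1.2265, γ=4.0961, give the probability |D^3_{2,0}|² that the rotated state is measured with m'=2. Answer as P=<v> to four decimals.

P=0.1677

First d^3_{2,0}(β=1.2265), then the phase factors e^{-i(2)α} and e^{-i(0)γ}:
Half-angle: c=0.817782, s=0.575528. N=√(120·1·6·6)=65.726707
Admissible k: 0..1 (factorial args all ≥0)
  k=0: (−1)^2·65.7267/(12)·0.8178^4·0.5755^2 = +0.811417
  k=1: (−1)^3·65.7267/(12)·0.8178^2·0.5755^4 = -0.401885
d^3_{2,0}(1.2265) = +0.811417 -0.401885 = +0.409531
|D^3_{2,0}|² = |d^3_{2,0}(β)|² = (+0.409531)² = 0.167716 (the z-rotation phases have unit modulus)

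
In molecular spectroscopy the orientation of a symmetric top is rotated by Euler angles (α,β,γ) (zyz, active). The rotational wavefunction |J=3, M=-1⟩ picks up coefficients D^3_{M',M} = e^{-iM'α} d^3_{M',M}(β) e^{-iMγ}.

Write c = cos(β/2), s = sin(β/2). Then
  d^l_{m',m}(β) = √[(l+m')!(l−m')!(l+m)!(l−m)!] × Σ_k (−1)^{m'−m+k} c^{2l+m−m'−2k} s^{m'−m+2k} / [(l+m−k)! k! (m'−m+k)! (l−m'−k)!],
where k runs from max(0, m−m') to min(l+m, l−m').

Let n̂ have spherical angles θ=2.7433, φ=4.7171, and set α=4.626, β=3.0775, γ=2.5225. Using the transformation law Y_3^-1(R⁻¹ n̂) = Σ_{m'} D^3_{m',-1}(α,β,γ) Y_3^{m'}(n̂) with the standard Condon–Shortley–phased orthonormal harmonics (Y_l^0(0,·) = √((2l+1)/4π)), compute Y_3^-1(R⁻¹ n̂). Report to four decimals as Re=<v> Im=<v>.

Re=0.3202 Im=-0.1797

Need the full column D^3_{m',-1} for m'=−3..3 at α=4.626, β=3.0775, γ=2.5225.
cos(β/2)=0.032041, sin(β/2)=0.999487
d^3_{-3,-1}: single k=2 term ⇒ +0.000004;  D = -0.000003-0.000003i
d^3_{-2,-1}: k∈[1..2] ⇒ +0.000000 -0.000208 = -0.000208;  D = -0.000146+0.000148i
d^3_{-1,-1}: k∈[0..2] ⇒ +0.000000 -0.000008 +0.006147 = +0.006139;  D = +0.003980+0.004673i
d^3_{0,-1}: k∈[0..2] ⇒ -0.000000 +0.000341 -0.110708 = -0.110367;  D = +0.089883-0.064046i
d^3_{1,-1}: k∈[0..2] ⇒ +0.000006 -0.008196 +0.996923 = +0.988734;  D = -0.502142-0.851732i
d^3_{2,-1}: k∈[0..1] ⇒ -0.000208 +0.101062 = +0.100854;  D = +0.090975-0.043533i
d^3_{3,-1}: single k=0 term ⇒ +0.003968;  D = +0.001398+0.003714i
Y_3^{m'}(θ=2.7433,φ=4.7171) and Σ D·Y over m':
  (-0.0000-0.0000i)·(-0.0003-0.0243i)  (-0.0001+0.0001i)·(+0.1417-0.0013i)  (+0.0040+0.0047i)·(+0.0019+0.4071i)  (+0.0899-0.0640i)·(-0.4292+0.0000i)  (-0.5021-0.8517i)·(-0.0019+0.4071i)  (+0.0910-0.0435i)·(+0.1417+0.0013i)  (+0.0014+0.0037i)·(+0.0003-0.0243i)
Y_3^-1(R⁻¹ n̂) = +0.320244-0.179726i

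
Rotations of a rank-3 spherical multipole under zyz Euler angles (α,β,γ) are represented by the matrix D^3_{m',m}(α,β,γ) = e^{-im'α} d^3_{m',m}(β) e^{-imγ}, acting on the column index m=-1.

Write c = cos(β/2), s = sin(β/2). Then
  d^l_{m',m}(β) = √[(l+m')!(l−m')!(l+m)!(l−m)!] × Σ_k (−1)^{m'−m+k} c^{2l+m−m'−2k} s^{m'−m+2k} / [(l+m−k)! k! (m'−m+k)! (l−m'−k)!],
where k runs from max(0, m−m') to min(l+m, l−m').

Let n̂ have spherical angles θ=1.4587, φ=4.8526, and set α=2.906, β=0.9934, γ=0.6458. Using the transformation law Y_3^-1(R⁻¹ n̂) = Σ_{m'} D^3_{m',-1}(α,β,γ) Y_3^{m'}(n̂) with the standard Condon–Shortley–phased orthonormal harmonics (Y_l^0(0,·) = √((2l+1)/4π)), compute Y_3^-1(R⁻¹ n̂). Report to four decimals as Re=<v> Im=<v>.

Need the full column D^3_{m',-1} for m'=−3..3 at α=2.906, β=0.9934, γ=0.6458.
cos(β/2)=0.879160, sin(β/2)=0.476527
d^3_{-3,-1}: single k=2 term ⇒ +0.525402;  D = -0.524426+0.032018i
d^3_{-2,-1}: k∈[1..2] ⇒ +0.791456 -0.465046 = +0.326410;  D = +0.321446+0.056707i
d^3_{-1,-1}: k∈[0..2] ⇒ +0.461750 -1.085266 +0.239131 = -0.384385;  D = +0.352495+0.153292i
d^3_{0,-1}: k∈[0..2] ⇒ -0.866997 +0.764148 -0.074833 = -0.177681;  D = -0.141900-0.106935i
d^3_{1,-1}: k∈[0..2] ⇒ +0.813950 -0.318842 +0.011709 = +0.506817;  D = -0.322375-0.391073i
d^3_{2,-1}: k∈[0..1] ⇒ -0.465046 +0.068313 = -0.396733;  D = -0.173925-0.356577i
d^3_{3,-1}: single k=0 term ⇒ +0.154359;  D = -0.033417-0.150698i
Y_3^{m'}(θ=1.4587,φ=4.8526) and Σ D·Y over m':
  (-0.5244+0.0320i)·(-0.1672-0.3737i)  (+0.3214+0.0567i)·(-0.1085+0.0312i)  (+0.3525+0.1533i)·(-0.0421-0.2981i)  (-0.1419-0.1069i)·(-0.1226+0.0000i)  (-0.3224-0.3911i)·(+0.0421-0.2981i)  (-0.1739-0.3566i)·(-0.1085-0.0312i)  (-0.0334-0.1507i)·(+0.1672-0.3737i)
Y_3^-1(R⁻¹ n̂) = -0.073060+0.207173i

Re=-0.0731 Im=0.2072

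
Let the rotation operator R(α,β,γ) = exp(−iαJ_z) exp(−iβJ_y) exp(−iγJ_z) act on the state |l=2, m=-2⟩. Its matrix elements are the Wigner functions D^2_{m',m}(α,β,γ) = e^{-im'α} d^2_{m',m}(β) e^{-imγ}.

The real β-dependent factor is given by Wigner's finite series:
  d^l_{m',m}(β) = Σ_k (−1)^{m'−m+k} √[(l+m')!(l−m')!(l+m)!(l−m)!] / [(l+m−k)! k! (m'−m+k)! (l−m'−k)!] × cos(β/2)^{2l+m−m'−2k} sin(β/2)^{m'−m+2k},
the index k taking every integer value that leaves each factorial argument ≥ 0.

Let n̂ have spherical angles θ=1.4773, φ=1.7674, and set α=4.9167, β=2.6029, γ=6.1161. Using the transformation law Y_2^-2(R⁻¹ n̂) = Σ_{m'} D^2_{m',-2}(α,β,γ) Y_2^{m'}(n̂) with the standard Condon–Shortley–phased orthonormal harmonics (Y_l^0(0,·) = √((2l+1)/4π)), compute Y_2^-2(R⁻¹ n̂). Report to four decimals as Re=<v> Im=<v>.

Re=0.2359 Im=-0.0870

Need the full column D^2_{m',-2} for m'=−2..2 at α=4.9167, β=2.6029, γ=6.1161.
cos(β/2)=0.266101, sin(β/2)=0.963945
d^2_{-2,-2}: single k=0 term ⇒ +0.005014;  D = -0.005000-0.000373i
d^2_{-1,-2}: single k=0 term ⇒ -0.036327;  D = +0.004704+0.036021i
d^2_{0,-2}: single k=0 term ⇒ +0.161166;  D = +0.152251-0.052860i
d^2_{1,-2}: single k=0 term ⇒ -0.476688;  D = -0.244461-0.409231i
d^2_{2,-2}: single k=0 term ⇒ +0.863394;  D = -0.635961+0.583955i
Y_2^{m'}(θ=1.4773,φ=1.7674) and Σ D·Y over m':
  (-0.0050-0.0004i)·(-0.3537+0.1467i)  (+0.0047+0.0360i)·(-0.0140-0.0704i)  (+0.1523-0.0529i)·(-0.3071+0.0000i)  (-0.2445-0.4092i)·(+0.0140-0.0704i)  (-0.6360+0.5840i)·(-0.3537-0.1467i)
Y_2^-2(R⁻¹ n̂) = +0.235885-0.086960i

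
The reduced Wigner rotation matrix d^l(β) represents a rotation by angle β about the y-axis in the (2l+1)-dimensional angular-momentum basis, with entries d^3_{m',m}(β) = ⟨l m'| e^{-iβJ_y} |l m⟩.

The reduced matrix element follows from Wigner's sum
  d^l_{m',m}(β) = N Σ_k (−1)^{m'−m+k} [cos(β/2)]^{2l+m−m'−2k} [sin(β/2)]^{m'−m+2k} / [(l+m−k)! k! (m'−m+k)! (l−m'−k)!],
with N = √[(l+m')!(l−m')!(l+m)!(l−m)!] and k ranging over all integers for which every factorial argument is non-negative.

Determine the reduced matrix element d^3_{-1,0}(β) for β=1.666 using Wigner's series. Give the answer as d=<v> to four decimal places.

d=-0.4116

d^3_{-1,0}(β=1.666) via Wigner's sum:
With c≡cos(β/2)=0.672659 and s≡sin(β/2)=0.739953, N=[2·24·6·6]^{1/2}=41.569219
k: max(0,(0)−(-1))=1 … min(3+(0),3−(-1))=3
  k=1: (−1)^0·41.5692/(12)·0.6727^5·0.7400^1 = +0.352995
  k=2: (−1)^1·41.5692/(4)·0.6727^3·0.7400^3 = -1.281470
  k=3: (−1)^2·41.5692/(12)·0.6727^1·0.7400^5 = +0.516898
d^3_{-1,0}(1.666) = +0.352995 -1.281470 +0.516898 = -0.411576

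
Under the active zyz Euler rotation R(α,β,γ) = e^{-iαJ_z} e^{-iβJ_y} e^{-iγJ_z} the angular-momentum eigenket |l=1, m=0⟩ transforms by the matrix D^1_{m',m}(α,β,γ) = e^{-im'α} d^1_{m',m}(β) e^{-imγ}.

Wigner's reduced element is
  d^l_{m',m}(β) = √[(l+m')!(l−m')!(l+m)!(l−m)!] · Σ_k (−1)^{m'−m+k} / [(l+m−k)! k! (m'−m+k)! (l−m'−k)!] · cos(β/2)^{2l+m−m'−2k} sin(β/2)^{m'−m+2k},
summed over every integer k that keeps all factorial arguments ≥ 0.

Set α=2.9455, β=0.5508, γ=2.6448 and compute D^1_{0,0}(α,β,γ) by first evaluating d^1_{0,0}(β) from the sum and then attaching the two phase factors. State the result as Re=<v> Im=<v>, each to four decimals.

Split into d^1_{0,0}(β=0.5508) × two z-phases.
With c≡cos(β/2)=0.962317 and s≡sin(β/2)=0.271932, N=[1·1·1·1]^{1/2}=1.000000
k∈{0,1} keeps every argument non-negative
  k=0: (−1)^0·1.0000/(1)·0.9623^2·0.2719^0 = +0.926053
  k=1: (−1)^1·1.0000/(1)·0.9623^0·0.2719^2 = -0.073947
d^1_{0,0}(0.5508) = +0.926053 -0.073947 = +0.852106
Attach z-rotation phases: D = e^{-i(0)(2.9455)}·(+0.852106)·e^{-i(0)(2.6448)} = +0.852106+0.000000i

Re=0.8521 Im=0.0000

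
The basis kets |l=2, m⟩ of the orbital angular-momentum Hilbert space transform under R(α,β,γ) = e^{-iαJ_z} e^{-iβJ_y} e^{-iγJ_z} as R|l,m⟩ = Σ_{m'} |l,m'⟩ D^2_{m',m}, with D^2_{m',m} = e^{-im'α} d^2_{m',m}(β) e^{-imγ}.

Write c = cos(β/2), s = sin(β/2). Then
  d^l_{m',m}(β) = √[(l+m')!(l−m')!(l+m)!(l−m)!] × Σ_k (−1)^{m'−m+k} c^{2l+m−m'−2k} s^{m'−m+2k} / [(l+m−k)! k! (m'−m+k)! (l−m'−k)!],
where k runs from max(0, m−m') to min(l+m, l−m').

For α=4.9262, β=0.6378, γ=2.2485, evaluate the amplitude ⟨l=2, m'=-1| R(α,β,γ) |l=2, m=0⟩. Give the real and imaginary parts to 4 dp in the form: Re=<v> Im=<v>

D^2_{-1,0}(4.9262,0.6378,2.2485) = e^{-i·-1·4.9262}·d^2_{-1,0}(0.6378)·e^{-i·0·2.2485}. Compute d first:
Half-angle: c=0.949581, s=0.313522. N=√(1·6·2·2)=4.898979
k: max(0,(0)−(-1))=1 … min(2+(0),2−(-1))=2
  k=1: (−1)^0·4.8990/(2)·0.9496^3·0.3135^1 = +0.657567
  k=2: (−1)^1·4.8990/(2)·0.9496^1·0.3135^3 = -0.071682
d^2_{-1,0}(0.6378) = +0.657567 -0.071682 = +0.585884
Attach z-rotation phases: D = e^{-i(-1)(4.9262)}·(+0.585884)·e^{-i(0)(2.2485)} = +0.124316-0.572543i

Re=0.1243 Im=-0.5725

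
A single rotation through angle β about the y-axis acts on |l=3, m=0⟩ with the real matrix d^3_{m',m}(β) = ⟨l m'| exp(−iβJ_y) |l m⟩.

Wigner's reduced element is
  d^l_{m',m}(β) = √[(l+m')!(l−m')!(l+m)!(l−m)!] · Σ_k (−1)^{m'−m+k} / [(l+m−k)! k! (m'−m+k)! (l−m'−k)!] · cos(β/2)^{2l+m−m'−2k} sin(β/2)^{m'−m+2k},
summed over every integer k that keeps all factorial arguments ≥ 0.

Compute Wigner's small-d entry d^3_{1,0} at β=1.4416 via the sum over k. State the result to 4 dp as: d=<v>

d=0.3938

d^3_{1,0}(β=1.4416) via Wigner's sum:
With c≡cos(β/2)=0.751278 and s≡sin(β/2)=0.659986, N=[24·2·6·6]^{1/2}=41.569219
Admissible k: 0..2 (factorial args all ≥0)
  k=0: (−1)^1·41.5692/(12)·0.7513^5·0.6600^1 = -0.547178
  k=1: (−1)^2·41.5692/(4)·0.7513^3·0.6600^3 = +1.266829
  k=2: (−1)^3·41.5692/(12)·0.7513^1·0.6600^5 = -0.325885
d^3_{1,0}(1.4416) = -0.547178 +1.266829 -0.325885 = +0.393765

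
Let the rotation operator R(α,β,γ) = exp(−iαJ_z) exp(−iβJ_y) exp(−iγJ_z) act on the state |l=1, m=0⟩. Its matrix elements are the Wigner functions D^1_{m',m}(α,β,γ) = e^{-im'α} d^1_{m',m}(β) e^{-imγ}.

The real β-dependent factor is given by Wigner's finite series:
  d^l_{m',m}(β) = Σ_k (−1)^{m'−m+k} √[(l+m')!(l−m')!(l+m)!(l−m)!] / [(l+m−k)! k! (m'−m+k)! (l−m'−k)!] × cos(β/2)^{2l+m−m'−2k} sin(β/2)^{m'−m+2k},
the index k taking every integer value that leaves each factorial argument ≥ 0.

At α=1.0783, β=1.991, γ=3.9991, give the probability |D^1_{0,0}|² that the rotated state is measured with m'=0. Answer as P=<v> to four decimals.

First d^1_{0,0}(β=1.991), then the phase factors e^{-i(0)α} and e^{-i(0)γ}:
With c≡cos(β/2)=0.544083 and s≡sin(β/2)=0.839031, N=[1·1·1·1]^{1/2}=1.000000
The bounds max(0,m−m')=0 and min(l+m,l−m')=1 give 2 terms
  k=0: (−1)^0·1.0000/(1)·0.5441^2·0.8390^0 = +0.296027
  k=1: (−1)^1·1.0000/(1)·0.5441^0·0.8390^2 = -0.703973
d^1_{0,0}(1.991) = +0.296027 -0.703973 = -0.407946
|D^1_{0,0}|² = |d^1_{0,0}(β)|² = (-0.407946)² = 0.166420 (the z-rotation phases have unit modulus)

P=0.1664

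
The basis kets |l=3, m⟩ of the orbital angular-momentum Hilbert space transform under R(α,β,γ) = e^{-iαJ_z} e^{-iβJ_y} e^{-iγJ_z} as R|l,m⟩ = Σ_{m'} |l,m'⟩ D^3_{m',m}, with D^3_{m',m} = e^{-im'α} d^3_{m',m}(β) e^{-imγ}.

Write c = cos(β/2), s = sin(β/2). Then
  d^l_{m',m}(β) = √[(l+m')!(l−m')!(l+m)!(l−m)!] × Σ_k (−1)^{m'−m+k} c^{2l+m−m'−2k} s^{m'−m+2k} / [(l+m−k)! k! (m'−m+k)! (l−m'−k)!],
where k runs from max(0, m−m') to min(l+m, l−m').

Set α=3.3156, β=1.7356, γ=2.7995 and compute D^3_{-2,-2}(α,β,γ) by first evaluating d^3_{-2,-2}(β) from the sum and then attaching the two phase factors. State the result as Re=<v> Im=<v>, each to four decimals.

Re=-0.4110 Im=0.1436

First d^3_{-2,-2}(β=1.7356), then the phase factors e^{-i(-2)α} and e^{-i(-2)γ}:
With c≡cos(β/2)=0.646507 and s≡sin(β/2)=0.762908, N=[1·120·1·120]^{1/2}=120.000000
k: max(0,(-2)−(-2))=0 … min(3+(-2),3−(-2))=1
  k=0: (−1)^0·120.0000/(120)·0.6465^6·0.7629^0 = +0.073019
  k=1: (−1)^1·120.0000/(24)·0.6465^4·0.7629^2 = -0.508401
d^3_{-2,-2}(1.7356) = +0.073019 -0.508401 = -0.435382
D = (+0.940052+0.341032i)·(-0.435382)·(+0.774934-0.632042i) = -0.411011+0.143621i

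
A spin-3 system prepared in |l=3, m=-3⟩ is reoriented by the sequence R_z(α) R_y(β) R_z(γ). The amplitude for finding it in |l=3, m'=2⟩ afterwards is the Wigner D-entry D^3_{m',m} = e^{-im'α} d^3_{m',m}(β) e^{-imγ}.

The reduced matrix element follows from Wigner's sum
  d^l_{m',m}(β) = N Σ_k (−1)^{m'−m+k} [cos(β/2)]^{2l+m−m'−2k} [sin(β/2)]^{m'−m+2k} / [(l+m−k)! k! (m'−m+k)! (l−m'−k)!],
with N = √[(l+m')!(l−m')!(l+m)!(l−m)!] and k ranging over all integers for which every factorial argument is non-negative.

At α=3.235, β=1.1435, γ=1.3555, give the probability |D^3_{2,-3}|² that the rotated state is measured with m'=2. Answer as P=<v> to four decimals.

D^3_{2,-3}(3.235,1.1435,1.3555) = e^{-i·2·3.235}·d^3_{2,-3}(1.1435)·e^{-i·-3·1.3555}. Compute d first:
With c≡cos(β/2)=0.840955 and s≡sin(β/2)=0.541105, N=[120·1·1·720]^{1/2}=293.938769
k: max(0,(-3)−(2))=0 … min(3+(-3),3−(2))=0
  k=0: (−1)^5·293.9388/(120)·0.8410^1·0.5411^5 = -0.095555
d^3_{2,-3}(1.1435) = -0.095555
|D^3_{2,-3}|² = |d^3_{2,-3}(β)|² = (-0.095555)² = 0.009131 (the z-rotation phases have unit modulus)

P=0.0091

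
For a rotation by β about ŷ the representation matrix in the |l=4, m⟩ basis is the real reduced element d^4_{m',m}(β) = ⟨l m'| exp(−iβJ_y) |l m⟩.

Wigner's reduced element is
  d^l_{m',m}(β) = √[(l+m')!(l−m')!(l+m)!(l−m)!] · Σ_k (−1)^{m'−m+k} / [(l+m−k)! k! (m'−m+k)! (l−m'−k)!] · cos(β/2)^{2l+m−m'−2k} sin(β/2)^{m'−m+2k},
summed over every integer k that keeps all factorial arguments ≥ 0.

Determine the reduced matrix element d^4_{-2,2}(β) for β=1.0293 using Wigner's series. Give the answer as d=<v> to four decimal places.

d^4_{-2,2}(β=1.0293) via Wigner's sum:
c=cos(1.0293/2)=0.870465, s=sin(1.0293/2)=0.492230; N=√[2·720·720·2]=1440.000000
Admissible k: 4..6 (factorial args all ≥0)
  k=4: (−1)^0·1440.0000/(96)·0.8705^4·0.4922^4 = +0.505557
  k=5: (−1)^1·1440.0000/(120)·0.8705^2·0.4922^6 = -0.129328
  k=6: (−1)^2·1440.0000/(1440)·0.8705^0·0.4922^8 = +0.003446
d^4_{-2,2}(1.0293) = +0.505557 -0.129328 +0.003446 = +0.379674

d=0.3797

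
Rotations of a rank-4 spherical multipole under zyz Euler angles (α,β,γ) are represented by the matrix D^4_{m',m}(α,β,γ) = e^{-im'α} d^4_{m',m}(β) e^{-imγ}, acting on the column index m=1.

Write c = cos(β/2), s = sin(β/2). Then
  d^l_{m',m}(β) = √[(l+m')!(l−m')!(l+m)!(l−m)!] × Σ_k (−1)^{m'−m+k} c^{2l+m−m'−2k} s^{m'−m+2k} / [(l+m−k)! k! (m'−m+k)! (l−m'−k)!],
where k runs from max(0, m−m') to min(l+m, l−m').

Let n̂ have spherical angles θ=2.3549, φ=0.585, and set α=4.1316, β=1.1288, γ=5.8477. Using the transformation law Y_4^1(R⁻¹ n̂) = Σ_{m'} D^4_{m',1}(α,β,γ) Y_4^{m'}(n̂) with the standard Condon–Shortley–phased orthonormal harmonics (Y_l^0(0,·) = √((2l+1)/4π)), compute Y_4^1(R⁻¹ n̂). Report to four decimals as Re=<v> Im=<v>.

Re=0.2240 Im=0.4344

Need the full column D^4_{m',1} for m'=−4..4 at α=4.1316, β=1.1288, γ=5.8477.
cos(β/2)=0.844910, sin(β/2)=0.534909
d^4_{-4,1}: single k=5 term ⇒ +0.197663;  D = -0.061591-0.187822i
d^4_{-3,1}: k∈[4..5] ⇒ +0.551925 -0.132730 = +0.419194;  D = +0.404680+0.109352i
d^4_{-2,1}: k∈[3..5] ⇒ +0.931979 -0.560321 +0.044916 = +0.416575;  D = -0.311504+0.276586i
d^4_{-1,1}: k∈[2..5] ⇒ +1.040930 -1.251647 +0.250837 -0.006703 = +0.033417;  D = -0.004839-0.033065i
d^4_{0,1}: k∈[1..4] ⇒ +0.735304 -1.768306 +0.708756 -0.047346 = -0.371592;  D = -0.336910-0.156756i
d^4_{1,1}: k∈[0..3] ⇒ +0.259706 -1.561395 +1.251647 -0.167224 = -0.217266;  D = +0.184709-0.114399i
d^4_{2,1}: k∈[0..2] ⇒ -0.697571 +1.397968 -0.373547 = +0.326851;  D = +0.008584-0.326738i
d^4_{3,1}: k∈[0..1] ⇒ +0.826213 -0.551925 = +0.274288;  D = +0.225281+0.156468i
d^4_{4,1}: single k=0 term ⇒ -0.493157;  D = +0.457436-0.184273i
Y_4^{m'}(θ=2.3549,φ=0.585) and Σ D·Y over m':
  (-0.0616-0.1878i)·(-0.0774-0.0799i)  (+0.4047+0.1094i)·(+0.0575+0.3084i)  (-0.3115+0.2766i)·(+0.1630-0.3846i)  (-0.0048-0.0331i)·(-0.0968+0.0641i)  (-0.3369-0.1568i)·(-0.3445+0.0000i)  (+0.1847-0.1144i)·(+0.0968+0.0641i)  (+0.0086-0.3267i)·(+0.1630+0.3846i)  (+0.2253+0.1565i)·(-0.0575+0.3084i)  (+0.4574-0.1843i)·(-0.0774+0.0799i)
Y_4^1(R⁻¹ n̂) = +0.223968+0.434433i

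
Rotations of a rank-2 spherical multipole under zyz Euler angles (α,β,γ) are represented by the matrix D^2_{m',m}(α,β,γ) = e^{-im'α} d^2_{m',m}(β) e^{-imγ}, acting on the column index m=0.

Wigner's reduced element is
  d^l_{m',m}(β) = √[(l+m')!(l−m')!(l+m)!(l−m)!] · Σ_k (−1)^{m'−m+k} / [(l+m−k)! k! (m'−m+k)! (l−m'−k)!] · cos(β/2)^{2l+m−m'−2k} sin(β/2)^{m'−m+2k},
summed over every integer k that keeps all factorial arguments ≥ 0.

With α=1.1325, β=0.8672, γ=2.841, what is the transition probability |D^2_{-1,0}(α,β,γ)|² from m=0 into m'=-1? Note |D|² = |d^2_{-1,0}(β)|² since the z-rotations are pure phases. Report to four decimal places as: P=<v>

Split into d^2_{-1,0}(β=0.8672) × two z-phases.
With c≡cos(β/2)=0.907459 and s≡sin(β/2)=0.420140, N=[1·6·2·2]^{1/2}=4.898979
k∈{1,2} keeps every argument non-negative
  k=1: (−1)^0·4.8990/(2)·0.9075^3·0.4201^1 = +0.769044
  k=2: (−1)^1·4.8990/(2)·0.9075^1·0.4201^3 = -0.164849
d^2_{-1,0}(0.8672) = +0.769044 -0.164849 = +0.604195
|D^2_{-1,0}|² = |d^2_{-1,0}(β)|² = (+0.604195)² = 0.365052 (the z-rotation phases have unit modulus)

P=0.3651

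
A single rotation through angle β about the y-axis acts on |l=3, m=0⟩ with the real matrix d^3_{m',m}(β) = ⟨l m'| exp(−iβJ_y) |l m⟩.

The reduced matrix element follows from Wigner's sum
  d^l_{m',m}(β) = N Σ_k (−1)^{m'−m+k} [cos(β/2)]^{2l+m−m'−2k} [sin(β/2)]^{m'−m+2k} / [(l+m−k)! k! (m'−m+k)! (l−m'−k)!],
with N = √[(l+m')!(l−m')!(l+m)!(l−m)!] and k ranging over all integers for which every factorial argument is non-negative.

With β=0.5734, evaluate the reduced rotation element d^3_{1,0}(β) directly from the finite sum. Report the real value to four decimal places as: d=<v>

d=-0.5940

d^3_{1,0}(β=0.5734) via Wigner's sum:
With c≡cos(β/2)=0.959182 and s≡sin(β/2)=0.282788, N=[24·2·6·6]^{1/2}=41.569219
k: max(0,(0)−(1))=0 … min(3+(0),3−(1))=2
  k=0: (−1)^1·41.5692/(12)·0.9592^5·0.2828^1 = -0.795350
  k=1: (−1)^2·41.5692/(4)·0.9592^3·0.2828^3 = +0.207396
  k=2: (−1)^3·41.5692/(12)·0.9592^1·0.2828^5 = -0.006009
d^3_{1,0}(0.5734) = -0.795350 +0.207396 -0.006009 = -0.593963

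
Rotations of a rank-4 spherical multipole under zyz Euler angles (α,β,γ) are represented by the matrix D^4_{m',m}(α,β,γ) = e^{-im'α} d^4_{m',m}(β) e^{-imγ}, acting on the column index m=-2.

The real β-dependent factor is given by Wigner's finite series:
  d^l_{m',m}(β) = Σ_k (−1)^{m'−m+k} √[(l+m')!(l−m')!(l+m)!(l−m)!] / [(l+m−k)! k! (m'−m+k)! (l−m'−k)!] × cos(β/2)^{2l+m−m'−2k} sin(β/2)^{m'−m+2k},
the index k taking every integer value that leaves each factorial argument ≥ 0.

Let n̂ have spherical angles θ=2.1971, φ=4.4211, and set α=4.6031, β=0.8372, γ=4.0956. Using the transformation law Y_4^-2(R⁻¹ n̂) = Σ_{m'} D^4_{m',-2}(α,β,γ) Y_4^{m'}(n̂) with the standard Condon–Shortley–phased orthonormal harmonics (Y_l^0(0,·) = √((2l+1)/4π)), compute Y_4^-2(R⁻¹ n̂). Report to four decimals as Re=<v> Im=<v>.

Need the full column D^4_{m',-2} for m'=−4..4 at α=4.6031, β=0.8372, γ=4.0956.
cos(β/2)=0.913659, sin(β/2)=0.406482
d^4_{-4,-2}: single k=2 term ⇒ +0.508587;  D = +0.050742+0.506050i
d^4_{-3,-2}: k∈[1..2] ⇒ +0.808339 -0.479986 = +0.328353;  D = -0.328339-0.003071i
d^4_{-2,-2}: k∈[0..2] ⇒ +0.485593 -1.153368 +0.285359 = -0.382415;  D = -0.045264+0.379727i
d^4_{-1,-2}: k∈[0..2] ⇒ -0.916571 +0.907089 -0.119694 = -0.129176;  D = -0.125835-0.029189i
d^4_{0,-2}: k∈[0..2] ⇒ +0.911817 -0.481272 +0.035722 = +0.466268;  D = -0.154271+0.440007i
d^4_{1,-2}: k∈[0..2] ⇒ -0.604726 +0.179541 -0.007107 = -0.432292;  D = +0.389911+0.186672i
d^4_{2,-2}: k∈[0..2] ⇒ +0.285359 -0.045185 +0.000745 = +0.240919;  D = +0.127114-0.204656i
d^4_{3,-2}: k∈[0..1] ⇒ -0.095004 +0.006268 = -0.088736;  D = -0.069823-0.054761i
d^4_{4,-2}: single k=0 term ⇒ +0.019925;  D = -0.013933+0.014243i
Y_4^{m'}(θ=2.1971,φ=4.4211) and Σ D·Y over m':
  (+0.0507+0.5060i)·(+0.0752+0.1752i)  (-0.3283-0.0031i)·(-0.2992+0.2505i)  (-0.0453+0.3797i)·(-0.2576-0.1697i)  (-0.1258-0.0292i)·(-0.0384+0.1280i)  (-0.1543+0.4400i)·(-0.3359+0.0000i)  (+0.3899+0.1867i)·(+0.0384+0.1280i)  (+0.1271-0.2047i)·(-0.2576+0.1697i)  (-0.0698-0.0548i)·(+0.2992+0.2505i)  (-0.0139+0.0142i)·(+0.0752-0.1752i)
Y_4^-2(R⁻¹ n̂) = +0.138005-0.186269i

Re=0.1380 Im=-0.1863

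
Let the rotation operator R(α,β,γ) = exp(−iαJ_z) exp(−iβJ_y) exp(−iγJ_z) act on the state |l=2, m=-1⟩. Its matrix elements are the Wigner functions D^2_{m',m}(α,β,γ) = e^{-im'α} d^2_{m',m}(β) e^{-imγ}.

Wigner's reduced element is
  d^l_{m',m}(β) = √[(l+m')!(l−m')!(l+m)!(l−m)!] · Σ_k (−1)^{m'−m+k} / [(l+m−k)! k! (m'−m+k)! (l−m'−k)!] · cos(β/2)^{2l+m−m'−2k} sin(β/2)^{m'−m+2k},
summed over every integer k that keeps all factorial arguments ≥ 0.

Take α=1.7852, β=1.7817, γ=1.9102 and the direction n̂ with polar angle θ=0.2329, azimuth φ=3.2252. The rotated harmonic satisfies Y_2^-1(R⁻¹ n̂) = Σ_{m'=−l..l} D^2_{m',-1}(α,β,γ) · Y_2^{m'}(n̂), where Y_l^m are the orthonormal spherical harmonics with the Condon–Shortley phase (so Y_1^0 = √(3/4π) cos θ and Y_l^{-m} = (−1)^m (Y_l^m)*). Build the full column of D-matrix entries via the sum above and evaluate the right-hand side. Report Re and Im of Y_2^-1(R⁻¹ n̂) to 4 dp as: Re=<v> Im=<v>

Need the full column D^2_{m',-1} for m'=−2..2 at α=1.7852, β=1.7817, γ=1.9102.
cos(β/2)=0.628751, sin(β/2)=0.777606
d^2_{-2,-1}: single k=1 term ⇒ +0.386569;  D = +0.268607-0.278003i
d^2_{-1,-1}: k∈[0..1] ⇒ +0.156284 -0.717131 = -0.560847;  D = +0.477016+0.294966i
d^2_{0,-1}: k∈[0..1] ⇒ -0.473448 +0.724159 = +0.250711;  D = -0.083468+0.236409i
d^2_{1,-1}: k∈[0..1] ⇒ +0.717131 -0.365628 = +0.351503;  D = +0.348761+0.043824i
d^2_{2,-1}: single k=0 term ⇒ -0.591274;  D = +0.052792+0.588912i
Y_2^{m'}(θ=0.2329,φ=3.2252) and Σ D·Y over m':
  (+0.2686-0.2780i)·(+0.0203-0.0034i)  (+0.4770+0.2950i)·(-0.1729+0.0145i)  (-0.0835+0.2364i)·(+0.5804+0.0000i)  (+0.3488+0.0438i)·(+0.1729+0.0145i)  (+0.0528+0.5889i)·(+0.0203+0.0034i)
Y_2^-1(R⁻¹ n̂) = -0.071973+0.111322i

Re=-0.0720 Im=0.1113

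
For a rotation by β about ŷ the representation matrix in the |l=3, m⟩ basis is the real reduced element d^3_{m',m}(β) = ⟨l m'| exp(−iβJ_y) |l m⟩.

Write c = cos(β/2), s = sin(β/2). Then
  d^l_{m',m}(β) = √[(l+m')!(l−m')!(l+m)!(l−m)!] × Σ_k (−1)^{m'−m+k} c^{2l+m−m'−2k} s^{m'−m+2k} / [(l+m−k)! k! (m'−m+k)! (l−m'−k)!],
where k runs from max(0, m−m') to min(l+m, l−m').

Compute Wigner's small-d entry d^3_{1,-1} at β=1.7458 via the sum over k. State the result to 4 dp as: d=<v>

d=-0.3356

d^3_{1,-1}(β=1.7458) via Wigner's sum:
With c≡cos(β/2)=0.642607 and s≡sin(β/2)=0.766196, N=[24·2·2·24]^{1/2}=48.000000
k∈{0,1,2} keeps every argument non-negative
  k=0: (−1)^2·48.0000/(8)·0.6426^4·0.7662^2 = +0.600639
  k=1: (−1)^3·48.0000/(6)·0.6426^2·0.7662^4 = -1.138519
  k=2: (−1)^4·48.0000/(48)·0.6426^0·0.7662^6 = +0.202320
d^3_{1,-1}(1.7458) = +0.600639 -1.138519 +0.202320 = -0.335560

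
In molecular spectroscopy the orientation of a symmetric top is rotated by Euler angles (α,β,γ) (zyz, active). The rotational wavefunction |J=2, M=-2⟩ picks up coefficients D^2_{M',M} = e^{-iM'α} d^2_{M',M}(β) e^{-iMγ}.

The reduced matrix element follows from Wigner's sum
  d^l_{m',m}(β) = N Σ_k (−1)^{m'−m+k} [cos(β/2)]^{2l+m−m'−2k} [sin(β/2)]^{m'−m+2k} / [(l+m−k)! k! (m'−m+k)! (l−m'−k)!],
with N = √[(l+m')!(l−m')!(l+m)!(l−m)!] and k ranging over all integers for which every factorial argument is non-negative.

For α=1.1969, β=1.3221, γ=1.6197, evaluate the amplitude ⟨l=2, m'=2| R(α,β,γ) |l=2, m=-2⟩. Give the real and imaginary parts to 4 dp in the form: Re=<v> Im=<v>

Re=0.0942 Im=0.1063

D^2_{2,-2}(1.1969,1.3221,1.6197) = e^{-i·2·1.1969}·d^2_{2,-2}(1.3221)·e^{-i·-2·1.6197}. Compute d first:
c=cos(1.3221/2)=0.789348, s=sin(1.3221/2)=0.613946; N=√[24·1·1·24]=24.000000
Admissible k: 0..0 (factorial args all ≥0)
  k=0: (−1)^4·24.0000/(24)·0.7893^0·0.6139^4 = +0.142076
d^2_{2,-2}(1.3221) = +0.142076
D = (-0.733192-0.680022i)·(+0.142076)·(-0.995221-0.097651i) = +0.094237+0.106325i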